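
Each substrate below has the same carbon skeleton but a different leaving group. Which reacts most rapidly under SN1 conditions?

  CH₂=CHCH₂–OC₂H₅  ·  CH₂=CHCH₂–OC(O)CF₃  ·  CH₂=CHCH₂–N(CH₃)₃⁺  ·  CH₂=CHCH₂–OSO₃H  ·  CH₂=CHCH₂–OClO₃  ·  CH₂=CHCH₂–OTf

Identical carbon frameworks mean the comparison reduces to leaving-group quality.
The more stable X⁻ (or X) is on its own — i.e. the weaker a base it is — the better a leaving group it makes.
CH₂=CHCH₂–OTf loses OTf⁻: pKₐ(CF₃SO₃H (triflic acid)) ≈ -14
CH₂=CHCH₂–OClO₃ loses ClO₄⁻: pKₐ(HClO₄) ≈ -10
CH₂=CHCH₂–OSO₃H loses HSO₄⁻: pKₐ(H₂SO₄) ≈ -3
CH₂=CHCH₂–OC(O)CF₃ loses CF₃COO⁻: pKₐ(CF₃COOH) ≈ 0.2
CH₂=CHCH₂–N(CH₃)₃⁺ loses NR'₃: pKₐ(R'₃NH⁺) ≈ 10.7
CH₂=CHCH₂–OC₂H₅ loses CH₃CH₂O⁻: pKₐ(CH₃CH₂OH) ≈ 16

CH₂=CHCH₂–OTf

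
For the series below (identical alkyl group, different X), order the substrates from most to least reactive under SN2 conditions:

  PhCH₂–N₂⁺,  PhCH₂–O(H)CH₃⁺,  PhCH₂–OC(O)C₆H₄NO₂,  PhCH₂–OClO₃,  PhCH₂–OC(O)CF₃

PhCH₂–N₂⁺ > PhCH₂–OClO₃ > PhCH₂–O(H)CH₃⁺ > PhCH₂–OC(O)CF₃ > PhCH₂–OC(O)C₆H₄NO₂

The skeletons are identical, so relative rate is governed entirely by leaving-group ability.
A good leaving group is a weak base: the lower the pKₐ of its conjugate acid, the more readily it departs.
PhCH₂–N₂⁺ loses N₂: no meaningful conjugate acid; N₂ departs as an exceptionally stable neutral molecule
PhCH₂–OClO₃ loses ClO₄⁻: pKₐ(HClO₄) ≈ -10
PhCH₂–O(H)CH₃⁺ loses R'OH: pKₐ(R'OH₂⁺) ≈ -2.4
PhCH₂–OC(O)CF₃ loses CF₃COO⁻: pKₐ(CF₃COOH) ≈ 0.2
PhCH₂–OC(O)C₆H₄NO₂ loses p-O₂N–C₆H₄–COO⁻: pKₐ(p-nitrobenzoic acid) ≈ 3.4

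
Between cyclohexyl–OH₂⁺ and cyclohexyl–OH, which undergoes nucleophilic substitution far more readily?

From cyclohexyl–OH the departing group would be OH⁻ (pKₐ(H₂O) ≈ 15.7). Strong base; essentially never leaves without prior activation.
From cyclohexyl–OH₂⁺ the leaving group is H₂O (pKₐ(H₃O⁺) ≈ -1.7). Neutral; leaves from a protonated alcohol (R–OH₂⁺).
(In practice cyclohexyl–OH₂⁺ is made from cyclohexyl–OH by protonation with strong acid, converting the leaving group from hydroxide to neutral water.)

cyclohexyl–OH₂⁺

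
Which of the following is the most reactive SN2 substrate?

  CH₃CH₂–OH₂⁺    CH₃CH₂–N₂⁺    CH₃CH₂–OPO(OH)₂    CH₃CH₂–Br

CH₃CH₂–N₂⁺

Identical carbon frameworks mean the comparison reduces to leaving-group quality.
Rank by basicity of the departing species: weakest base leaves most easily.
CH₃CH₂–N₂⁺ loses N₂: no meaningful conjugate acid; N₂ departs as an exceptionally stable neutral molecule
CH₃CH₂–Br loses Br⁻: pKₐ(HBr) ≈ -9
CH₃CH₂–OH₂⁺ loses H₂O: pKₐ(H₃O⁺) ≈ -1.7
CH₃CH₂–OPO(OH)₂ loses H₂PO₄⁻: pKₐ(H₃PO₄) ≈ 2.1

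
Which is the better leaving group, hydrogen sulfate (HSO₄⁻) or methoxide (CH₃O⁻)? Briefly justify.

hydrogen sulfate (HSO₄⁻)

hydrogen sulfate (HSO₄⁻) is the better leaving group.
pKₐ(H₂SO₄) ≈ -3 versus pKₐ(CH₃OH) ≈ 15.5: hydrogen sulfate (HSO₄⁻) is the much weaker base.
Conjugate base of a strong mineral acid.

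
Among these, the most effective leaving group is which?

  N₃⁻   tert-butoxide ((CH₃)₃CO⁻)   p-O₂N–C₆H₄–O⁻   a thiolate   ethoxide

N₃⁻

Leaving-group ability tracks the stability of the departed species; conjugate-acid pKₐ is the usual yardstick (lower pKₐ → better LG).
N₃⁻: pKₐ(HN₃) ≈ 4.7
p-O₂N–C₆H₄–O⁻: pKₐ(p-nitrophenol) ≈ 7.2
a thiolate: pKₐ(RSH (a thiol)) ≈ 10.5
ethoxide: pKₐ(CH₃CH₂OH) ≈ 16
tert-butoxide ((CH₃)₃CO⁻): pKₐ(t-BuOH) ≈ 18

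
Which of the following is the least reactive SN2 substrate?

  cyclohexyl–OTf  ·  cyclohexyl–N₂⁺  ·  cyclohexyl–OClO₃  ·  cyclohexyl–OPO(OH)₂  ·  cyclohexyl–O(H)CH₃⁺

cyclohexyl–OPO(OH)₂

The skeletons are identical, so relative rate is governed entirely by leaving-group ability.
The more stable X⁻ (or X) is on its own — i.e. the weaker a base it is — the better a leaving group it makes.
cyclohexyl–N₂⁺ loses N₂: no meaningful conjugate acid; N₂ departs as an exceptionally stable neutral molecule
cyclohexyl–OTf loses OTf⁻: pKₐ(CF₃SO₃H (triflic acid)) ≈ -14
cyclohexyl–OClO₃ loses ClO₄⁻: pKₐ(HClO₄) ≈ -10
cyclohexyl–O(H)CH₃⁺ loses R'OH: pKₐ(R'OH₂⁺) ≈ -2.4
cyclohexyl–OPO(OH)₂ loses H₂PO₄⁻: pKₐ(H₃PO₄) ≈ 2.1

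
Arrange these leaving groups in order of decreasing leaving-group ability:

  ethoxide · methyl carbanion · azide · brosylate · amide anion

brosylate > azide > ethoxide > amide anion > methyl carbanion

brosylate: pKₐ(p-BrC₆H₄SO₃H) ≈ -2.8
azide: pKₐ(HN₃) ≈ 4.7
ethoxide: pKₐ(CH₃CH₂OH) ≈ 16
amide anion: pKₐ(NH₃) ≈ 38
methyl carbanion: pKₐ(CH₄) ≈ 48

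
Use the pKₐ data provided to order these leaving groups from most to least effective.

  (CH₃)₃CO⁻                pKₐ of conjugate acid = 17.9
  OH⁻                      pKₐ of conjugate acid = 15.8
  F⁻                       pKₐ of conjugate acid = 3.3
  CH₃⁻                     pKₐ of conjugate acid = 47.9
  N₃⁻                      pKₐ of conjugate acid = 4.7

Lower conjugate-acid pKₐ ⇒ weaker base ⇒ better leaving group.
Sorting by the given values: F⁻ (3.3), N₃⁻ (4.7), OH⁻ (15.8), (CH₃)₃CO⁻ (17.9), CH₃⁻ (47.9).

F⁻ > N₃⁻ > OH⁻ > (CH₃)₃CO⁻ > CH₃⁻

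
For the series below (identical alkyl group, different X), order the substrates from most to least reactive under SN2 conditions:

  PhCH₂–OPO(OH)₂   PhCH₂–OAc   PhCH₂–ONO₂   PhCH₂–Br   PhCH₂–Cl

PhCH₂–Br > PhCH₂–Cl > PhCH₂–ONO₂ > PhCH₂–OPO(OH)₂ > PhCH₂–OAc

Same R in every case — rank the leaving groups.
Leaving-group ability tracks the stability of the departed species; conjugate-acid pKₐ is the usual yardstick (lower pKₐ → better LG).
PhCH₂–Br loses Br⁻: pKₐ(HBr) ≈ -9
PhCH₂–Cl loses Cl⁻: pKₐ(HCl) ≈ -7
PhCH₂–ONO₂ loses NO₃⁻: pKₐ(HNO₃) ≈ -1.3
PhCH₂–OPO(OH)₂ loses H₂PO₄⁻: pKₐ(H₃PO₄) ≈ 2.1
PhCH₂–OAc loses AcO⁻: pKₐ(CH₃COOH) ≈ 4.8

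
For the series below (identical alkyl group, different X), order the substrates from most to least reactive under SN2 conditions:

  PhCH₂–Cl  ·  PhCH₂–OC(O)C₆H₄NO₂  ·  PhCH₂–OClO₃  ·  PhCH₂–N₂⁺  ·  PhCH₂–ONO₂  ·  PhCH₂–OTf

With the same alkyl group throughout, only the leaving group differentiates the rates.
Leaving-group ability tracks the stability of the departed species; conjugate-acid pKₐ is the usual yardstick (lower pKₐ → better LG).
PhCH₂–N₂⁺ loses N₂: no meaningful conjugate acid; N₂ departs as an exceptionally stable neutral molecule
PhCH₂–OTf loses OTf⁻: pKₐ(CF₃SO₃H (triflic acid)) ≈ -14
PhCH₂–OClO₃ loses ClO₄⁻: pKₐ(HClO₄) ≈ -10
PhCH₂–Cl loses Cl⁻: pKₐ(HCl) ≈ -7
PhCH₂–ONO₂ loses NO₃⁻: pKₐ(HNO₃) ≈ -1.3
PhCH₂–OC(O)C₆H₄NO₂ loses p-O₂N–C₆H₄–COO⁻: pKₐ(p-nitrobenzoic acid) ≈ 3.4

PhCH₂–N₂⁺ > PhCH₂–OTf > PhCH₂–OClO₃ > PhCH₂–Cl > PhCH₂–ONO₂ > PhCH₂–OC(O)C₆H₄NO₂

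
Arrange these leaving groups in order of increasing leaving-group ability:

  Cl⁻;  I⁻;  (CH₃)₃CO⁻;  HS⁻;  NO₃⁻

Leaving-group ability tracks the stability of the departed species; conjugate-acid pKₐ is the usual yardstick (lower pKₐ → better LG).
I⁻: pKₐ(HI) ≈ -10
Cl⁻: pKₐ(HCl) ≈ -7
NO₃⁻: pKₐ(HNO₃) ≈ -1.3
HS⁻: pKₐ(H₂S) ≈ 7
(CH₃)₃CO⁻: pKₐ(t-BuOH) ≈ 18
Reversing gives the worst-to-best order requested.

(CH₃)₃CO⁻ < HS⁻ < NO₃⁻ < Cl⁻ < I⁻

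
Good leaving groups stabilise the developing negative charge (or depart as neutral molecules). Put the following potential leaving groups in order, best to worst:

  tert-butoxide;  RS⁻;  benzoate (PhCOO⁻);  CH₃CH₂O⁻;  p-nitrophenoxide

benzoate (PhCOO⁻) > p-nitrophenoxide > RS⁻ > CH₃CH₂O⁻ > tert-butoxide

benzoate (PhCOO⁻): pKₐ(C₆H₅COOH) ≈ 4.2
p-nitrophenoxide: pKₐ(p-nitrophenol) ≈ 7.2
RS⁻: pKₐ(RSH (a thiol)) ≈ 10.5 — moderately basic; rarely leaves without activation
CH₃CH₂O⁻: pKₐ(CH₃CH₂OH) ≈ 16
tert-butoxide: pKₐ(t-BuOH) ≈ 18 — bulky, strongly basic alkoxide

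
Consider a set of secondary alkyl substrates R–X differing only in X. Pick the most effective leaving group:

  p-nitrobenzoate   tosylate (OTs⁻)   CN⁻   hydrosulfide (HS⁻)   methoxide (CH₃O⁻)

The more stable X⁻ (or X) is on its own — i.e. the weaker a base it is — the better a leaving group it makes.
tosylate (OTs⁻): pKₐ(p-CH₃C₆H₄SO₃H (TsOH)) ≈ -2.8
p-nitrobenzoate: pKₐ(p-nitrobenzoic acid) ≈ 3.4
hydrosulfide (HS⁻): pKₐ(H₂S) ≈ 7
CN⁻: pKₐ(HCN) ≈ 9.2
methoxide (CH₃O⁻): pKₐ(CH₃OH) ≈ 15.5

tosylate (OTs⁻)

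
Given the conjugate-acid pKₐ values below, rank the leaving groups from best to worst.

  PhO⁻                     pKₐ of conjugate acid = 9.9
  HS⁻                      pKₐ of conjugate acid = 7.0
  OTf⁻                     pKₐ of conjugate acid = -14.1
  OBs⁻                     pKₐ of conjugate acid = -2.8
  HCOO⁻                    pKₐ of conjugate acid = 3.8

Lower conjugate-acid pKₐ ⇒ weaker base ⇒ better leaving group.
Sorting by the given values: OTf⁻ (-14.1), OBs⁻ (-2.8), HCOO⁻ (3.8), HS⁻ (7.0), PhO⁻ (9.9).

OTf⁻ > OBs⁻ > HCOO⁻ > HS⁻ > PhO⁻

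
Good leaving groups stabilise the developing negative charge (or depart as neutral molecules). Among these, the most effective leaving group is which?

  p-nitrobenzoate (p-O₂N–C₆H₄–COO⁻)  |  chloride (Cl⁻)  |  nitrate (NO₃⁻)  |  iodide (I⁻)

iodide (I⁻)

Rank by basicity of the departing species: weakest base leaves most easily.
iodide (I⁻): pKₐ(HI) ≈ -10
chloride (Cl⁻): pKₐ(HCl) ≈ -7
nitrate (NO₃⁻): pKₐ(HNO₃) ≈ -1.3
p-nitrobenzoate (p-O₂N–C₆H₄–COO⁻): pKₐ(p-nitrobenzoic acid) ≈ 3.4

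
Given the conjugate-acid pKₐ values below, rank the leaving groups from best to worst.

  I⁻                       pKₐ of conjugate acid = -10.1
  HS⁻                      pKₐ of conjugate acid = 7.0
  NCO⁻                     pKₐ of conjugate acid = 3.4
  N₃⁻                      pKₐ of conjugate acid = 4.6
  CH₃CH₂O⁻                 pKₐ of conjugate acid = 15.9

I⁻ > NCO⁻ > N₃⁻ > HS⁻ > CH₃CH₂O⁻

Lower conjugate-acid pKₐ ⇒ weaker base ⇒ better leaving group.
Sorting by the given values: I⁻ (-10.1), NCO⁻ (3.4), N₃⁻ (4.6), HS⁻ (7.0), CH₃CH₂O⁻ (15.9).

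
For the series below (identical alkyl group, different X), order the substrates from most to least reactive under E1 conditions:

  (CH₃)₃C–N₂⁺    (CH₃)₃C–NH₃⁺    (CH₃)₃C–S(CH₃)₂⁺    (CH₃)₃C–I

The skeletons are identical, so relative rate is governed entirely by leaving-group ability.
The more stable X⁻ (or X) is on its own — i.e. the weaker a base it is — the better a leaving group it makes.
(CH₃)₃C–N₂⁺ loses N₂: no meaningful conjugate acid; N₂ departs as an exceptionally stable neutral molecule
(CH₃)₃C–I loses I⁻: pKₐ(HI) ≈ -10
(CH₃)₃C–S(CH₃)₂⁺ loses SR'₂: pKₐ(R'₂SH⁺) ≈ -7
(CH₃)₃C–NH₃⁺ loses NH₃: pKₐ(NH₄⁺) ≈ 9.2

(CH₃)₃C–N₂⁺ > (CH₃)₃C–I > (CH₃)₃C–S(CH₃)₂⁺ > (CH₃)₃C–NH₃⁺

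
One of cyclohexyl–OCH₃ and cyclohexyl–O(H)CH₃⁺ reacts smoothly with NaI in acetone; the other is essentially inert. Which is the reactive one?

cyclohexyl–O(H)CH₃⁺

From cyclohexyl–OCH₃ the departing group would be CH₃O⁻ (pKₐ(CH₃OH) ≈ 15.5). Strong base; alkoxides do not leave unassisted.
From cyclohexyl–O(H)CH₃⁺ the leaving group is R'OH (pKₐ(R'OH₂⁺) ≈ -2.4). Neutral; leaves from a protonated ether (an oxonium ion, R–O(H)R'⁺).
(In practice cyclohexyl–O(H)CH₃⁺ is made from cyclohexyl–OCH₃ by protonation with concentrated HI, allowing neutral methanol, rather than methoxide, to depart.)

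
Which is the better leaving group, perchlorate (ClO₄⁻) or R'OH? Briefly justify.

perchlorate (ClO₄⁻) is the better leaving group.
pKₐ(HClO₄) ≈ -10 versus pKₐ(R'OH₂⁺) ≈ -2.4: perchlorate (ClO₄⁻) is the much weaker base.
Extremely weak base; rarely used for safety reasons.

perchlorate (ClO₄⁻)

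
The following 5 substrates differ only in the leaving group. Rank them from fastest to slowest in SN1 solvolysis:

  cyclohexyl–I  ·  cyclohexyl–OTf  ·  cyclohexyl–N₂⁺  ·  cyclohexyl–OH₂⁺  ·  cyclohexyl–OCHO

cyclohexyl–N₂⁺ > cyclohexyl–OTf > cyclohexyl–I > cyclohexyl–OH₂⁺ > cyclohexyl–OCHO

Same R in every case — rank the leaving groups.
The more stable X⁻ (or X) is on its own — i.e. the weaker a base it is — the better a leaving group it makes.
cyclohexyl–N₂⁺ loses N₂: no meaningful conjugate acid; N₂ departs as an exceptionally stable neutral molecule
cyclohexyl–OTf loses OTf⁻: pKₐ(CF₃SO₃H (triflic acid)) ≈ -14
cyclohexyl–I loses I⁻: pKₐ(HI) ≈ -10
cyclohexyl–OH₂⁺ loses H₂O: pKₐ(H₃O⁺) ≈ -1.7
cyclohexyl–OCHO loses HCOO⁻: pKₐ(HCOOH) ≈ 3.8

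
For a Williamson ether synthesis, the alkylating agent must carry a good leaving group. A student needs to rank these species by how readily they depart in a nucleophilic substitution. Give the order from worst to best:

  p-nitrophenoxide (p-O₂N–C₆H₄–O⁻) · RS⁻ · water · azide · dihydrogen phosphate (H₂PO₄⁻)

water: pKₐ(H₃O⁺) ≈ -1.7
dihydrogen phosphate (H₂PO₄⁻): pKₐ(H₃PO₄) ≈ 2.1
azide: pKₐ(HN₃) ≈ 4.7
p-nitrophenoxide (p-O₂N–C₆H₄–O⁻): pKₐ(p-nitrophenol) ≈ 7.2
RS⁻: pKₐ(RSH (a thiol)) ≈ 10.5
Reversing gives the worst-to-best order requested.

RS⁻ < p-nitrophenoxide (p-O₂N–C₆H₄–O⁻) < azide < dihydrogen phosphate (H₂PO₄⁻) < water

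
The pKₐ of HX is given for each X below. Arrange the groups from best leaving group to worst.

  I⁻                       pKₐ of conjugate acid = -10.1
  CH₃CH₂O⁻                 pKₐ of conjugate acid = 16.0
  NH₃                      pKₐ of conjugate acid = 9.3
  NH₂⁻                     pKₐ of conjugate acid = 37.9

Lower conjugate-acid pKₐ ⇒ weaker base ⇒ better leaving group.
Sorting by the given values: I⁻ (-10.1), NH₃ (9.3), CH₃CH₂O⁻ (16.0), NH₂⁻ (37.9).

I⁻ > NH₃ > CH₃CH₂O⁻ > NH₂⁻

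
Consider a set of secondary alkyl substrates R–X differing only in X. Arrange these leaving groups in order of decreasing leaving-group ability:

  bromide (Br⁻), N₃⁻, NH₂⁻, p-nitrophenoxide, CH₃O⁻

Rank by basicity of the departing species: weakest base leaves most easily.
bromide (Br⁻): pKₐ(HBr) ≈ -9 — weak base; good leaving group
N₃⁻: pKₐ(HN₃) ≈ 4.7 — linear, resonance-stabilised
p-nitrophenoxide: pKₐ(p-nitrophenol) ≈ 7.2 — nitro group delocalises the charge; the classic chromogenic LG
CH₃O⁻: pKₐ(CH₃OH) ≈ 15.5 — strong base; alkoxides do not leave unassisted
NH₂⁻: pKₐ(NH₃) ≈ 38

bromide (Br⁻) > N₃⁻ > p-nitrophenoxide > CH₃O⁻ > NH₂⁻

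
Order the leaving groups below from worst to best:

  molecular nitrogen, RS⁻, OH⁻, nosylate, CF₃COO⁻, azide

molecular nitrogen: no meaningful conjugate acid; N₂ departs as an exceptionally stable neutral molecule
nosylate: pKₐ(p-O₂NC₆H₄SO₃H) ≈ -3.5
CF₃COO⁻: pKₐ(CF₃COOH) ≈ 0.2
azide: pKₐ(HN₃) ≈ 4.7
RS⁻: pKₐ(RSH (a thiol)) ≈ 10.5
OH⁻: pKₐ(H₂O) ≈ 15.7
The question asks for worst first, so the sequence is read in increasing leaving-group ability.

OH⁻ < RS⁻ < azide < CF₃COO⁻ < nosylate < molecular nitrogen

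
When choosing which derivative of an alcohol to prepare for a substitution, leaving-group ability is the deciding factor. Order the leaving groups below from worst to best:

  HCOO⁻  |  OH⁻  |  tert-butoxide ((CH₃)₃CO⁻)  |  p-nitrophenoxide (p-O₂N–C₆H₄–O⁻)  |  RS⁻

HCOO⁻: pKₐ(HCOOH) ≈ 3.8
p-nitrophenoxide (p-O₂N–C₆H₄–O⁻): pKₐ(p-nitrophenol) ≈ 7.2
RS⁻: pKₐ(RSH (a thiol)) ≈ 10.5
OH⁻: pKₐ(H₂O) ≈ 15.7
tert-butoxide ((CH₃)₃CO⁻): pKₐ(t-BuOH) ≈ 18
The question asks for worst first, so the sequence is read in increasing leaving-group ability.

tert-butoxide ((CH₃)₃CO⁻) < OH⁻ < RS⁻ < p-nitrophenoxide (p-O₂N–C₆H₄–O⁻) < HCOO⁻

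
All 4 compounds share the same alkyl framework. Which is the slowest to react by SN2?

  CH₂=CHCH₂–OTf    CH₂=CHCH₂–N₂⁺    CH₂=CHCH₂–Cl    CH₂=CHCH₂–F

Same R in every case — rank the leaving groups.
Leaving-group ability tracks the stability of the departed species; conjugate-acid pKₐ is the usual yardstick (lower pKₐ → better LG).
CH₂=CHCH₂–N₂⁺ loses N₂: no meaningful conjugate acid; N₂ departs as an exceptionally stable neutral molecule
CH₂=CHCH₂–OTf loses OTf⁻: pKₐ(CF₃SO₃H (triflic acid)) ≈ -14
CH₂=CHCH₂–Cl loses Cl⁻: pKₐ(HCl) ≈ -7
CH₂=CHCH₂–F loses F⁻: pKₐ(HF) ≈ 3.2

CH₂=CHCH₂–F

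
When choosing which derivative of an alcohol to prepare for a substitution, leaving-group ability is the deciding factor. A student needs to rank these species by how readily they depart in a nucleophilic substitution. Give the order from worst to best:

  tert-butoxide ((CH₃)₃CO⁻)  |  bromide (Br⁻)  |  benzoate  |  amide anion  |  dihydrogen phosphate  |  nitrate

amide anion < tert-butoxide ((CH₃)₃CO⁻) < benzoate < dihydrogen phosphate < nitrate < bromide (Br⁻)

Rank by basicity of the departing species: weakest base leaves most easily.
bromide (Br⁻): pKₐ(HBr) ≈ -9
nitrate: pKₐ(HNO₃) ≈ -1.3 — resonance-delocalised over three oxygens
dihydrogen phosphate: pKₐ(H₃PO₄) ≈ 2.1 — moderate base; biological leaving group after further activation
benzoate: pKₐ(C₆H₅COOH) ≈ 4.2 — aryl carboxylate
tert-butoxide ((CH₃)₃CO⁻): pKₐ(t-BuOH) ≈ 18 — bulky, strongly basic alkoxide
amide anion: pKₐ(NH₃) ≈ 38 — extremely strong base; never a leaving group
The question asks for worst first, so the sequence is read in increasing leaving-group ability.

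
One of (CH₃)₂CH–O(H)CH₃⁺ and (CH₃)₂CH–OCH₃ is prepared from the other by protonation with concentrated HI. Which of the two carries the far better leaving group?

From (CH₃)₂CH–OCH₃ the departing group would be CH₃O⁻ (pKₐ(CH₃OH) ≈ 15.5). Strong base; alkoxides do not leave unassisted.
From (CH₃)₂CH–O(H)CH₃⁺ the leaving group is R'OH (pKₐ(R'OH₂⁺) ≈ -2.4). Neutral; leaves from a protonated ether (an oxonium ion, R–O(H)R'⁺).
Protonation with concentrated HI works by allowing neutral methanol, rather than methoxide, to depart, making (CH₃)₂CH–O(H)CH₃⁺ enormously more reactive.

(CH₃)₂CH–O(H)CH₃⁺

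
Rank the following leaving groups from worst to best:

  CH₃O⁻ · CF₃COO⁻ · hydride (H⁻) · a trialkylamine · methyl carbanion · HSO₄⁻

HSO₄⁻: pKₐ(H₂SO₄) ≈ -3
CF₃COO⁻: pKₐ(CF₃COOH) ≈ 0.2 — strongly electron-withdrawing CF₃ stabilises the carboxylate
a trialkylamine: pKₐ(R'₃NH⁺) ≈ 10.7 — neutral but still a fairly strong base; Hofmann-elimination LG
CH₃O⁻: pKₐ(CH₃OH) ≈ 15.5
hydride (H⁻): pKₐ(H₂) ≈ 36
methyl carbanion: pKₐ(CH₄) ≈ 48
Listed from poorest to best leaving group as asked.

methyl carbanion < hydride (H⁻) < CH₃O⁻ < a trialkylamine < CF₃COO⁻ < HSO₄⁻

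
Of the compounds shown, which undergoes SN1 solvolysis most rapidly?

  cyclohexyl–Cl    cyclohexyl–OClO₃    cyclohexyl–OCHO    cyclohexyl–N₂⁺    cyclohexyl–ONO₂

cyclohexyl–N₂⁺

With the same alkyl group throughout, only the leaving group differentiates the rates.
The more stable X⁻ (or X) is on its own — i.e. the weaker a base it is — the better a leaving group it makes.
cyclohexyl–N₂⁺ loses N₂: no meaningful conjugate acid; N₂ departs as an exceptionally stable neutral molecule
cyclohexyl–OClO₃ loses ClO₄⁻: pKₐ(HClO₄) ≈ -10
cyclohexyl–Cl loses Cl⁻: pKₐ(HCl) ≈ -7
cyclohexyl–ONO₂ loses NO₃⁻: pKₐ(HNO₃) ≈ -1.3
cyclohexyl–OCHO loses HCOO⁻: pKₐ(HCOOH) ≈ 3.8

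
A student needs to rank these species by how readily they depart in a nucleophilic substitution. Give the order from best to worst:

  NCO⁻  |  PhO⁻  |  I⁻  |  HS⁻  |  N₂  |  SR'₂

N₂: no meaningful conjugate acid; N₂ departs as an exceptionally stable neutral molecule
I⁻: pKₐ(HI) ≈ -10 — large, highly polarisable; very weak base
SR'₂: pKₐ(R'₂SH⁺) ≈ -7 — neutral; leaves from a sulfonium salt (R–SR'₂⁺)
NCO⁻: pKₐ(HOCN) ≈ 3.5 — resonance between N and O
HS⁻: pKₐ(H₂S) ≈ 7 — larger and more polarisable than the oxygen analogue
PhO⁻: pKₐ(C₆H₅OH (phenol)) ≈ 10

N₂ > I⁻ > SR'₂ > NCO⁻ > HS⁻ > PhO⁻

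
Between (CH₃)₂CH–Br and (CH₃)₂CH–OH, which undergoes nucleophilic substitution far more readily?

From (CH₃)₂CH–OH the departing group would be OH⁻ (pKₐ(H₂O) ≈ 15.7). Strong base; essentially never leaves without prior activation.
From (CH₃)₂CH–Br the leaving group is Br⁻ (pKₐ(HBr) ≈ -9). Weak base; good leaving group.
(In practice (CH₃)₂CH–Br is made from (CH₃)₂CH–OH by treatment with PBr₃, replacing the hydroxyl with bromide.)

(CH₃)₂CH–Br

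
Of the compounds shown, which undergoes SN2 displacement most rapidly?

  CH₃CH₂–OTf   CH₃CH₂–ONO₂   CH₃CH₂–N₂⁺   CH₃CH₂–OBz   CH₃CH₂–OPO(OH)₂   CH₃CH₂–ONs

CH₃CH₂–N₂⁺

Same R in every case — rank the leaving groups.
Rank by basicity of the departing species: weakest base leaves most easily.
CH₃CH₂–N₂⁺ loses N₂: no meaningful conjugate acid; N₂ departs as an exceptionally stable neutral molecule
CH₃CH₂–OTf loses OTf⁻: pKₐ(CF₃SO₃H (triflic acid)) ≈ -14
CH₃CH₂–ONs loses ONs⁻: pKₐ(p-O₂NC₆H₄SO₃H) ≈ -3.5
CH₃CH₂–ONO₂ loses NO₃⁻: pKₐ(HNO₃) ≈ -1.3
CH₃CH₂–OPO(OH)₂ loses H₂PO₄⁻: pKₐ(H₃PO₄) ≈ 2.1
CH₃CH₂–OBz loses PhCOO⁻: pKₐ(C₆H₅COOH) ≈ 4.2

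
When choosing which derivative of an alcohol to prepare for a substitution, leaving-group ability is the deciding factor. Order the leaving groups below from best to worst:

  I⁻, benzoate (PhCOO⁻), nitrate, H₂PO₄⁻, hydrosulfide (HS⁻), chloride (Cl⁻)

I⁻ > chloride (Cl⁻) > nitrate > H₂PO₄⁻ > benzoate (PhCOO⁻) > hydrosulfide (HS⁻)

The more stable X⁻ (or X) is on its own — i.e. the weaker a base it is — the better a leaving group it makes.
I⁻: pKₐ(HI) ≈ -10
chloride (Cl⁻): pKₐ(HCl) ≈ -7
nitrate: pKₐ(HNO₃) ≈ -1.3
H₂PO₄⁻: pKₐ(H₃PO₄) ≈ 2.1
benzoate (PhCOO⁻): pKₐ(C₆H₅COOH) ≈ 4.2
hydrosulfide (HS⁻): pKₐ(H₂S) ≈ 7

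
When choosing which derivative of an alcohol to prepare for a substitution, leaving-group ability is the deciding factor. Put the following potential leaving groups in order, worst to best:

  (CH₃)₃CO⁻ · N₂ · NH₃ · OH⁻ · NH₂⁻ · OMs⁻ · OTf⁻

NH₂⁻ < (CH₃)₃CO⁻ < OH⁻ < NH₃ < OMs⁻ < OTf⁻ < N₂

A good leaving group is a weak base: the lower the pKₐ of its conjugate acid, the more readily it departs.
N₂: no meaningful conjugate acid; N₂ departs as an exceptionally stable neutral molecule
OTf⁻: pKₐ(CF₃SO₃H (triflic acid)) ≈ -14 — charge spread over three oxygens and a CF₃ group; the premier leaving group in synthesis
OMs⁻: pKₐ(CH₃SO₃H (MsOH)) ≈ -1.9
NH₃: pKₐ(NH₄⁺) ≈ 9.2 — neutral but moderately basic; leaves from R–NH₃⁺
OH⁻: pKₐ(H₂O) ≈ 15.7 — strong base; essentially never leaves without prior activation
(CH₃)₃CO⁻: pKₐ(t-BuOH) ≈ 18 — bulky, strongly basic alkoxide
NH₂⁻: pKₐ(NH₃) ≈ 38 — extremely strong base; never a leaving group
Reversing gives the worst-to-best order requested.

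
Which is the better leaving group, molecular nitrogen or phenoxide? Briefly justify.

molecular nitrogen

molecular nitrogen is the better leaving group.
N₂ is the ultimate leaving group — it departs as an exceptionally stable neutral molecule, whereas phenoxide (pKₐ(C₆H₅OH (phenol)) ≈ 10) is far more basic.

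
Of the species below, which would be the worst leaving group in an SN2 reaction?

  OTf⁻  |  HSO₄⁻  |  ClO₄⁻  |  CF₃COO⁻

CF₃COO⁻

Leaving-group ability tracks the stability of the departed species; conjugate-acid pKₐ is the usual yardstick (lower pKₐ → better LG).
OTf⁻: pKₐ(CF₃SO₃H (triflic acid)) ≈ -14
ClO₄⁻: pKₐ(HClO₄) ≈ -10
HSO₄⁻: pKₐ(H₂SO₄) ≈ -3
CF₃COO⁻: pKₐ(CF₃COOH) ≈ 0.2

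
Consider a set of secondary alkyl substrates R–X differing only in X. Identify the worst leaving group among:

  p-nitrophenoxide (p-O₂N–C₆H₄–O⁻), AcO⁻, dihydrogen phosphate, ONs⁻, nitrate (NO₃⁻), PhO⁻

ONs⁻: pKₐ(p-O₂NC₆H₄SO₃H) ≈ -3.5
nitrate (NO₃⁻): pKₐ(HNO₃) ≈ -1.3
dihydrogen phosphate: pKₐ(H₃PO₄) ≈ 2.1
AcO⁻: pKₐ(CH₃COOH) ≈ 4.8
p-nitrophenoxide (p-O₂N–C₆H₄–O⁻): pKₐ(p-nitrophenol) ≈ 7.2
PhO⁻: pKₐ(C₆H₅OH (phenol)) ≈ 10

PhO⁻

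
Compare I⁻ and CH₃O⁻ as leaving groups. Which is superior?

I⁻

I⁻ is the better leaving group.
pKₐ(HI) ≈ -10 versus pKₐ(CH₃OH) ≈ 15.5: I⁻ is the much weaker base.
Large, highly polarisable; very weak base.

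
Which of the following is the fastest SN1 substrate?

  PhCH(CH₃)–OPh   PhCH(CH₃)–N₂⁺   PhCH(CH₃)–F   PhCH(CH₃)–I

Identical carbon frameworks mean the comparison reduces to leaving-group quality.
Rank by basicity of the departing species: weakest base leaves most easily.
PhCH(CH₃)–N₂⁺ loses N₂: no meaningful conjugate acid; N₂ departs as an exceptionally stable neutral molecule
PhCH(CH₃)–I loses I⁻: pKₐ(HI) ≈ -10
PhCH(CH₃)–F loses F⁻: pKₐ(HF) ≈ 3.2
PhCH(CH₃)–OPh loses PhO⁻: pKₐ(C₆H₅OH (phenol)) ≈ 10

PhCH(CH₃)–N₂⁺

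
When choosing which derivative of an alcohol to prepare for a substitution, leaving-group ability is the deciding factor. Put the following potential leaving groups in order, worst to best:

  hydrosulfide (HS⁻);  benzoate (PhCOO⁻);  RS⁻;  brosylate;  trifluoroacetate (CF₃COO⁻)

RS⁻ < hydrosulfide (HS⁻) < benzoate (PhCOO⁻) < trifluoroacetate (CF₃COO⁻) < brosylate

The more stable X⁻ (or X) is on its own — i.e. the weaker a base it is — the better a leaving group it makes.
brosylate: pKₐ(p-BrC₆H₄SO₃H) ≈ -2.8
trifluoroacetate (CF₃COO⁻): pKₐ(CF₃COOH) ≈ 0.2 — strongly electron-withdrawing CF₃ stabilises the carboxylate
benzoate (PhCOO⁻): pKₐ(C₆H₅COOH) ≈ 4.2 — aryl carboxylate
hydrosulfide (HS⁻): pKₐ(H₂S) ≈ 7 — larger and more polarisable than the oxygen analogue
RS⁻: pKₐ(RSH (a thiol)) ≈ 10.5 — moderately basic; rarely leaves without activation
Listed from poorest to best leaving group as asked.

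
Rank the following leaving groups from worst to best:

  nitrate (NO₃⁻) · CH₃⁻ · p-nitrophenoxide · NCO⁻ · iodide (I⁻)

CH₃⁻ < p-nitrophenoxide < NCO⁻ < nitrate (NO₃⁻) < iodide (I⁻)

Rank by basicity of the departing species: weakest base leaves most easily.
iodide (I⁻): pKₐ(HI) ≈ -10
nitrate (NO₃⁻): pKₐ(HNO₃) ≈ -1.3 — resonance-delocalised over three oxygens
NCO⁻: pKₐ(HOCN) ≈ 3.5 — resonance between N and O
p-nitrophenoxide: pKₐ(p-nitrophenol) ≈ 7.2 — nitro group delocalises the charge; the classic chromogenic LG
CH₃⁻: pKₐ(CH₄) ≈ 48 — unstabilised carbanion; the worst conceivable leaving group
The question asks for worst first, so the sequence is read in increasing leaving-group ability.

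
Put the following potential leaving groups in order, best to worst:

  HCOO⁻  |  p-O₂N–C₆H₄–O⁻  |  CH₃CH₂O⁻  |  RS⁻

Rank by basicity of the departing species: weakest base leaves most easily.
HCOO⁻: pKₐ(HCOOH) ≈ 3.8
p-O₂N–C₆H₄–O⁻: pKₐ(p-nitrophenol) ≈ 7.2 — nitro group delocalises the charge; the classic chromogenic LG
RS⁻: pKₐ(RSH (a thiol)) ≈ 10.5 — moderately basic; rarely leaves without activation
CH₃CH₂O⁻: pKₐ(CH₃CH₂OH) ≈ 16 — strong base; alkoxides do not leave unassisted

HCOO⁻ > p-O₂N–C₆H₄–O⁻ > RS⁻ > CH₃CH₂O⁻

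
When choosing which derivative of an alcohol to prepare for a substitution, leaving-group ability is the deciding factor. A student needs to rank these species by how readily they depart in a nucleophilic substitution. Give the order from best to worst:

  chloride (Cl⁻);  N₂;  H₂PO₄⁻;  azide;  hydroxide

N₂: no meaningful conjugate acid; N₂ departs as an exceptionally stable neutral molecule
chloride (Cl⁻): pKₐ(HCl) ≈ -7
H₂PO₄⁻: pKₐ(H₃PO₄) ≈ 2.1
azide: pKₐ(HN₃) ≈ 4.7
hydroxide: pKₐ(H₂O) ≈ 15.7

N₂ > chloride (Cl⁻) > H₂PO₄⁻ > azide > hydroxide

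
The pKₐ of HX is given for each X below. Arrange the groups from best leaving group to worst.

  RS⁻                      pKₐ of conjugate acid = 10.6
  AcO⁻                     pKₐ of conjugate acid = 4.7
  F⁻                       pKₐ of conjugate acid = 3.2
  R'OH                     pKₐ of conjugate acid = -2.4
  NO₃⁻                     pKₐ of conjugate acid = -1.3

Lower conjugate-acid pKₐ ⇒ weaker base ⇒ better leaving group.
Sorting by the given values: R'OH (-2.4), NO₃⁻ (-1.3), F⁻ (3.2), AcO⁻ (4.7), RS⁻ (10.6).

R'OH > NO₃⁻ > F⁻ > AcO⁻ > RS⁻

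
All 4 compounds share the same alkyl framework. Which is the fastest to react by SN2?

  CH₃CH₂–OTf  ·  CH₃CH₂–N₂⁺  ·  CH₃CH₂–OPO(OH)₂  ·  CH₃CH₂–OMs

CH₃CH₂–N₂⁺

The skeletons are identical, so relative rate is governed entirely by leaving-group ability.
Rank by basicity of the departing species: weakest base leaves most easily.
CH₃CH₂–N₂⁺ loses N₂: no meaningful conjugate acid; N₂ departs as an exceptionally stable neutral molecule
CH₃CH₂–OTf loses OTf⁻: pKₐ(CF₃SO₃H (triflic acid)) ≈ -14
CH₃CH₂–OMs loses OMs⁻: pKₐ(CH₃SO₃H (MsOH)) ≈ -1.9
CH₃CH₂–OPO(OH)₂ loses H₂PO₄⁻: pKₐ(H₃PO₄) ≈ 2.1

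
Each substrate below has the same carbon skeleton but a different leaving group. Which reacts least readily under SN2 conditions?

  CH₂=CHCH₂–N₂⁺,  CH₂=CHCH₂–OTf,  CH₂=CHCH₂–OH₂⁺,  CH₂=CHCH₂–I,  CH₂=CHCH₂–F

With the same alkyl group throughout, only the leaving group differentiates the rates.
The more stable X⁻ (or X) is on its own — i.e. the weaker a base it is — the better a leaving group it makes.
CH₂=CHCH₂–N₂⁺ loses N₂: no meaningful conjugate acid; N₂ departs as an exceptionally stable neutral molecule
CH₂=CHCH₂–OTf loses OTf⁻: pKₐ(CF₃SO₃H (triflic acid)) ≈ -14
CH₂=CHCH₂–I loses I⁻: pKₐ(HI) ≈ -10
CH₂=CHCH₂–OH₂⁺ loses H₂O: pKₐ(H₃O⁺) ≈ -1.7
CH₂=CHCH₂–F loses F⁻: pKₐ(HF) ≈ 3.2

CH₂=CHCH₂–F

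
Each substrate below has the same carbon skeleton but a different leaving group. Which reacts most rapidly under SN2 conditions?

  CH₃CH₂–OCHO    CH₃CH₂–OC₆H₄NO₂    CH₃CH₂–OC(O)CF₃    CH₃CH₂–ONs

CH₃CH₂–ONs

Identical carbon frameworks mean the comparison reduces to leaving-group quality.
A good leaving group is a weak base: the lower the pKₐ of its conjugate acid, the more readily it departs.
CH₃CH₂–ONs loses ONs⁻: pKₐ(p-O₂NC₆H₄SO₃H) ≈ -3.5
CH₃CH₂–OC(O)CF₃ loses CF₃COO⁻: pKₐ(CF₃COOH) ≈ 0.2
CH₃CH₂–OCHO loses HCOO⁻: pKₐ(HCOOH) ≈ 3.8
CH₃CH₂–OC₆H₄NO₂ loses p-O₂N–C₆H₄–O⁻: pKₐ(p-nitrophenol) ≈ 7.2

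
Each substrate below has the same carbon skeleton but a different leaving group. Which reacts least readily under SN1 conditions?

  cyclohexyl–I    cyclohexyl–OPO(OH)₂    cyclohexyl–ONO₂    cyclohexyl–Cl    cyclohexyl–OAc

cyclohexyl–OAc

With the same alkyl group throughout, only the leaving group differentiates the rates.
The more stable X⁻ (or X) is on its own — i.e. the weaker a base it is — the better a leaving group it makes.
cyclohexyl–I loses I⁻: pKₐ(HI) ≈ -10
cyclohexyl–Cl loses Cl⁻: pKₐ(HCl) ≈ -7
cyclohexyl–ONO₂ loses NO₃⁻: pKₐ(HNO₃) ≈ -1.3
cyclohexyl–OPO(OH)₂ loses H₂PO₄⁻: pKₐ(H₃PO₄) ≈ 2.1
cyclohexyl–OAc loses AcO⁻: pKₐ(CH₃COOH) ≈ 4.8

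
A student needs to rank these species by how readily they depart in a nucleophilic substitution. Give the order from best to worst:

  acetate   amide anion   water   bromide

bromide > water > acetate > amide anion

A good leaving group is a weak base: the lower the pKₐ of its conjugate acid, the more readily it departs.
bromide: pKₐ(HBr) ≈ -9 — weak base; good leaving group
water: pKₐ(H₃O⁺) ≈ -1.7 — neutral; leaves from a protonated alcohol (R–OH₂⁺)
acetate: pKₐ(CH₃COOH) ≈ 4.8
amide anion: pKₐ(NH₃) ≈ 38 — extremely strong base; never a leaving group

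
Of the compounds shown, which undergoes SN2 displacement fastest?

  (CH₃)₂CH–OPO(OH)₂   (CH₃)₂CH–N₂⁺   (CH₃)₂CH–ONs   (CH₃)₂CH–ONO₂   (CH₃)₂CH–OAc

(CH₃)₂CH–N₂⁺

With the same alkyl group throughout, only the leaving group differentiates the rates.
A good leaving group is a weak base: the lower the pKₐ of its conjugate acid, the more readily it departs.
(CH₃)₂CH–N₂⁺ loses N₂: no meaningful conjugate acid; N₂ departs as an exceptionally stable neutral molecule
(CH₃)₂CH–ONs loses ONs⁻: pKₐ(p-O₂NC₆H₄SO₃H) ≈ -3.5
(CH₃)₂CH–ONO₂ loses NO₃⁻: pKₐ(HNO₃) ≈ -1.3
(CH₃)₂CH–OPO(OH)₂ loses H₂PO₄⁻: pKₐ(H₃PO₄) ≈ 2.1
(CH₃)₂CH–OAc loses AcO⁻: pKₐ(CH₃COOH) ≈ 4.8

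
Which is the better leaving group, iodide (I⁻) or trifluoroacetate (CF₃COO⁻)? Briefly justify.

iodide (I⁻)

iodide (I⁻) is the better leaving group.
pKₐ(HI) ≈ -10 versus pKₐ(CF₃COOH) ≈ 0.2: iodide (I⁻) is the much weaker base.
Large, highly polarisable; very weak base.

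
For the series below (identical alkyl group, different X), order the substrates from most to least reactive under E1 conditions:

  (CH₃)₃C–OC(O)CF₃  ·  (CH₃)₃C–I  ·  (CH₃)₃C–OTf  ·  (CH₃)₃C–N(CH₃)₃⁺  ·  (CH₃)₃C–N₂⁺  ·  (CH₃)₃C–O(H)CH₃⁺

With the same alkyl group throughout, only the leaving group differentiates the rates.
The more stable X⁻ (or X) is on its own — i.e. the weaker a base it is — the better a leaving group it makes.
(CH₃)₃C–N₂⁺ loses N₂: no meaningful conjugate acid; N₂ departs as an exceptionally stable neutral molecule
(CH₃)₃C–OTf loses OTf⁻: pKₐ(CF₃SO₃H (triflic acid)) ≈ -14
(CH₃)₃C–I loses I⁻: pKₐ(HI) ≈ -10
(CH₃)₃C–O(H)CH₃⁺ loses R'OH: pKₐ(R'OH₂⁺) ≈ -2.4
(CH₃)₃C–OC(O)CF₃ loses CF₃COO⁻: pKₐ(CF₃COOH) ≈ 0.2
(CH₃)₃C–N(CH₃)₃⁺ loses NR'₃: pKₐ(R'₃NH⁺) ≈ 10.7

(CH₃)₃C–N₂⁺ > (CH₃)₃C–OTf > (CH₃)₃C–I > (CH₃)₃C–O(H)CH₃⁺ > (CH₃)₃C–OC(O)CF₃ > (CH₃)₃C–N(CH₃)₃⁺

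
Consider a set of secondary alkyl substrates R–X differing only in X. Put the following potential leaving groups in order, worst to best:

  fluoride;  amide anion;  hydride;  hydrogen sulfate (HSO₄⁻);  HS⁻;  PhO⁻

amide anion < hydride < PhO⁻ < HS⁻ < fluoride < hydrogen sulfate (HSO₄⁻)

A good leaving group is a weak base: the lower the pKₐ of its conjugate acid, the more readily it departs.
hydrogen sulfate (HSO₄⁻): pKₐ(H₂SO₄) ≈ -3 — conjugate base of a strong mineral acid
fluoride: pKₐ(HF) ≈ 3.2 — small and strongly basic; the poor halide leaving group
HS⁻: pKₐ(H₂S) ≈ 7
PhO⁻: pKₐ(C₆H₅OH (phenol)) ≈ 10 — resonance into the ring helps, but still a poor LG
hydride: pKₐ(H₂) ≈ 36 — extremely strong base; leaves only in special hydride-transfer contexts
amide anion: pKₐ(NH₃) ≈ 38 — extremely strong base; never a leaving group
Listed from poorest to best leaving group as asked.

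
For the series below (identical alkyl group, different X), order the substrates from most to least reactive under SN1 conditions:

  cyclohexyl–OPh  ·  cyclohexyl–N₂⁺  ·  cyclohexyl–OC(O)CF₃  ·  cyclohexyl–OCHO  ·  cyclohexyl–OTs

With the same alkyl group throughout, only the leaving group differentiates the rates.
A good leaving group is a weak base: the lower the pKₐ of its conjugate acid, the more readily it departs.
cyclohexyl–N₂⁺ loses N₂: no meaningful conjugate acid; N₂ departs as an exceptionally stable neutral molecule
cyclohexyl–OTs loses OTs⁻: pKₐ(p-CH₃C₆H₄SO₃H (TsOH)) ≈ -2.8
cyclohexyl–OC(O)CF₃ loses CF₃COO⁻: pKₐ(CF₃COOH) ≈ 0.2
cyclohexyl–OCHO loses HCOO⁻: pKₐ(HCOOH) ≈ 3.8
cyclohexyl–OPh loses PhO⁻: pKₐ(C₆H₅OH (phenol)) ≈ 10

cyclohexyl–N₂⁺ > cyclohexyl–OTs > cyclohexyl–OC(O)CF₃ > cyclohexyl–OCHO > cyclohexyl–OPh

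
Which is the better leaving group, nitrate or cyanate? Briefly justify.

nitrate

nitrate is the better leaving group.
pKₐ(HNO₃) ≈ -1.3 versus pKₐ(HOCN) ≈ 3.5: nitrate is the much weaker base.
Resonance-delocalised over three oxygens.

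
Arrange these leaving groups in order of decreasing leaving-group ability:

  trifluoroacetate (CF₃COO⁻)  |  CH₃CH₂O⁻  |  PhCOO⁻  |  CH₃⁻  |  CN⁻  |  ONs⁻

The more stable X⁻ (or X) is on its own — i.e. the weaker a base it is — the better a leaving group it makes.
ONs⁻: pKₐ(p-O₂NC₆H₄SO₃H) ≈ -3.5
trifluoroacetate (CF₃COO⁻): pKₐ(CF₃COOH) ≈ 0.2 — strongly electron-withdrawing CF₃ stabilises the carboxylate
PhCOO⁻: pKₐ(C₆H₅COOH) ≈ 4.2 — aryl carboxylate
CN⁻: pKₐ(HCN) ≈ 9.2 — sp carbon stabilises the charge somewhat, but still a poor LG
CH₃CH₂O⁻: pKₐ(CH₃CH₂OH) ≈ 16
CH₃⁻: pKₐ(CH₄) ≈ 48

ONs⁻ > trifluoroacetate (CF₃COO⁻) > PhCOO⁻ > CN⁻ > CH₃CH₂O⁻ > CH₃⁻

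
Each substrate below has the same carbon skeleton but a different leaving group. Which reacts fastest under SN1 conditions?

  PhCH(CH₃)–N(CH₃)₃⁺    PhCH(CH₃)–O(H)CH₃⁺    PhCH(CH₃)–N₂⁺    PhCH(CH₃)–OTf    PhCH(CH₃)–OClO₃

PhCH(CH₃)–N₂⁺

Identical carbon frameworks mean the comparison reduces to leaving-group quality.
Leaving-group ability tracks the stability of the departed species; conjugate-acid pKₐ is the usual yardstick (lower pKₐ → better LG).
PhCH(CH₃)–N₂⁺ loses N₂: no meaningful conjugate acid; N₂ departs as an exceptionally stable neutral molecule
PhCH(CH₃)–OTf loses OTf⁻: pKₐ(CF₃SO₃H (triflic acid)) ≈ -14
PhCH(CH₃)–OClO₃ loses ClO₄⁻: pKₐ(HClO₄) ≈ -10
PhCH(CH₃)–O(H)CH₃⁺ loses R'OH: pKₐ(R'OH₂⁺) ≈ -2.4
PhCH(CH₃)–N(CH₃)₃⁺ loses NR'₃: pKₐ(R'₃NH⁺) ≈ 10.7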